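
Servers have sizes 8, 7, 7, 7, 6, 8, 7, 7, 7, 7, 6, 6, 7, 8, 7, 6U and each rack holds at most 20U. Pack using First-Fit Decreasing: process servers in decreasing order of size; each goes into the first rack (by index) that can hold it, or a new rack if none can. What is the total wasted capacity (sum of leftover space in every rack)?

9

Sorted descending: 8, 8, 8, 7, 7, 7, 7, 7, 7, 7, 7, 7, 6, 6, 6, 6.
rack 1: place 8U, 12U left
rack 1: place 8U, 4U left
rack 2: place 8U, 12U left
rack 2: place 7U, 5U left
rack 3: place 7U, 13U left
rack 3: place 7U, 6U left
rack 4: place 7U, 13U left
rack 4: place 7U, 6U left
rack 5: place 7U, 13U left
rack 5: place 7U, 6U left
rack 6: place 7U, 13U left
rack 6: place 7U, 6U left
rack 3: place 6U, 0U left
rack 4: place 6U, 0U left
rack 5: place 6U, 0U left
rack 6: place 6U, 0U left
6 racks × 20U = 120U; used 111U; unused 9U.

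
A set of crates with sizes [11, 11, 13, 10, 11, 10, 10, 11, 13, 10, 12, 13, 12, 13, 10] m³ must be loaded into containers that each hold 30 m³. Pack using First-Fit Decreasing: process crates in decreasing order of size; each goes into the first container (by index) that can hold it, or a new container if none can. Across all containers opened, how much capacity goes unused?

40

Sorted descending: 13, 13, 13, 13, 12, 12, 11, 11, 11, 11, 10, 10, 10, 10, 10.
Put 13 m³ in container 1; 17 m³ remain.
Put 13 m³ in container 1; 4 m³ remain.
Put 13 m³ in container 2; 17 m³ remain.
Put 13 m³ in container 2; 4 m³ remain.
Put 12 m³ in container 3; 18 m³ remain.
Put 12 m³ in container 3; 6 m³ remain.
Put 11 m³ in container 4; 19 m³ remain.
Put 11 m³ in container 4; 8 m³ remain.
Put 11 m³ in container 5; 19 m³ remain.
Put 11 m³ in container 5; 8 m³ remain.
Put 10 m³ in container 6; 20 m³ remain.
Put 10 m³ in container 6; 10 m³ remain.
Put 10 m³ in container 6; 0 m³ remain.
Put 10 m³ in container 7; 20 m³ remain.
Put 10 m³ in container 7; 10 m³ remain.
7 containers × 30 m³ = 210 m³; used 170 m³; unused 40 m³.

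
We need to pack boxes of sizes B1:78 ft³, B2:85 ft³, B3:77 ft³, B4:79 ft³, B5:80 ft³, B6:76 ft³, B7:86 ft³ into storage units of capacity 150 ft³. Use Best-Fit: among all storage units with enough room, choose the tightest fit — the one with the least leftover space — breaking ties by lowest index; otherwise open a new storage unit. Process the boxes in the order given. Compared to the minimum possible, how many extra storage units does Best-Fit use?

Best-Fit: [78] [85] [77] [79] [80] [76] [86] → 7 storage units.
7 boxes exceed 75 ft³ (half the capacity), and no two of those can share a storage unit, so at least 7 storage units are needed.
So 7 is already optimal.

0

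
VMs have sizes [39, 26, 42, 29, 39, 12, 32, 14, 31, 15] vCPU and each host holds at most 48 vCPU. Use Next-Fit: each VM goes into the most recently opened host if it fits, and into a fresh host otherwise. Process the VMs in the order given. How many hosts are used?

8

Put 39 vCPU in host 1; 9 vCPU remain.
Put 26 vCPU in host 2; 22 vCPU remain.
Put 42 vCPU in host 3; 6 vCPU remain.
Put 29 vCPU in host 4; 19 vCPU remain.
Put 39 vCPU in host 5; 9 vCPU remain.
Put 12 vCPU in host 6; 36 vCPU remain.
Put 32 vCPU in host 6; 4 vCPU remain.
Put 14 vCPU in host 7; 34 vCPU remain.
Put 31 vCPU in host 7; 3 vCPU remain.
Put 15 vCPU in host 8; 33 vCPU remain.
Final hosts: [39] [26] [42] [29] [39] [12,32] [14,31] [15].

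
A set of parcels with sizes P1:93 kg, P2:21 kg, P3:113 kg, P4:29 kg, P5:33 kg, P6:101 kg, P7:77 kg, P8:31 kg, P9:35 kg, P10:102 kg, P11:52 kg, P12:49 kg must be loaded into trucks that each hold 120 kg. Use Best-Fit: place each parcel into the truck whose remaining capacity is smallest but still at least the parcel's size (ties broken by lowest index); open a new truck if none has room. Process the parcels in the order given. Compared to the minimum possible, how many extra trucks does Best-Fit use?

0

Best-Fit: [93,21] [113] [29,33,35] [101] [77,31] [102] [52,49] → 7 trucks.
Total size 736 kg; any packing needs at least ⌈736/120⌉ = 7 trucks.
So 7 is already optimal.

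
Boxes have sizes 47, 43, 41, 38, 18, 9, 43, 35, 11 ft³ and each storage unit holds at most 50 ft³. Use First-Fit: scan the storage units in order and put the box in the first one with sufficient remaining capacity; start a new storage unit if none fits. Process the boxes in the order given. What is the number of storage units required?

7

47 ft³ → storage unit 1 (remaining 3 ft³)
43 ft³ → storage unit 2 (remaining 7 ft³)
41 ft³ → storage unit 3 (remaining 9 ft³)
38 ft³ → storage unit 4 (remaining 12 ft³)
18 ft³ → storage unit 5 (remaining 32 ft³)
9 ft³ → storage unit 3 (remaining 0 ft³)
43 ft³ → storage unit 6 (remaining 7 ft³)
35 ft³ → storage unit 7 (remaining 15 ft³)
11 ft³ → storage unit 4 (remaining 1 ft³)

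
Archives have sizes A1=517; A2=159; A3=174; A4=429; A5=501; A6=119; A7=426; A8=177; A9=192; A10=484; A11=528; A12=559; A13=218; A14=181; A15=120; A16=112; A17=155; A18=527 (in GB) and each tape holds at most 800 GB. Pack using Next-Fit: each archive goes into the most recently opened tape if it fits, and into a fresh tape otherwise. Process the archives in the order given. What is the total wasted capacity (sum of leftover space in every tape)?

1622

A1 (517 GB) → tape 1 (remaining 283 GB)
A2 (159 GB) → tape 1 (remaining 124 GB)
A3 (174 GB) → tape 2 (remaining 626 GB)
A4 (429 GB) → tape 2 (remaining 197 GB)
A5 (501 GB) → tape 3 (remaining 299 GB)
A6 (119 GB) → tape 3 (remaining 180 GB)
A7 (426 GB) → tape 4 (remaining 374 GB)
A8 (177 GB) → tape 4 (remaining 197 GB)
A9 (192 GB) → tape 4 (remaining 5 GB)
A10 (484 GB) → tape 5 (remaining 316 GB)
A11 (528 GB) → tape 6 (remaining 272 GB)
A12 (559 GB) → tape 7 (remaining 241 GB)
A13 (218 GB) → tape 7 (remaining 23 GB)
A14 (181 GB) → tape 8 (remaining 619 GB)
A15 (120 GB) → tape 8 (remaining 499 GB)
A16 (112 GB) → tape 8 (remaining 387 GB)
A17 (155 GB) → tape 8 (remaining 232 GB)
A18 (527 GB) → tape 9 (remaining 273 GB)
9 tapes × 800 GB = 7200 GB; used 5578 GB; unused 1622 GB.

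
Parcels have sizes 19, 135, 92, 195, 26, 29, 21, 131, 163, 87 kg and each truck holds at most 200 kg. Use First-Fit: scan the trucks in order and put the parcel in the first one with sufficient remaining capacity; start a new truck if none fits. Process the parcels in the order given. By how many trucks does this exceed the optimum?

1

First-Fit: [19,135,26] [92,29,21] [195] [131] [163] [87] → 6 trucks.
Total size 898 kg; any packing needs at least ⌈898/200⌉ = 5 trucks.
An optimal packing achieves that bound: [195] [163,29] [135,26,21] [131,19] [92,87] → 5 trucks.
Excess: 6 − 5 = 1.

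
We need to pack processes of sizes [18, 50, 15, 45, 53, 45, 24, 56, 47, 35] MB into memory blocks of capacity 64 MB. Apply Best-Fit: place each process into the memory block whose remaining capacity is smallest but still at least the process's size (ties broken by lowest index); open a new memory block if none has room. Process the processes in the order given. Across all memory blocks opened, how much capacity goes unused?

124

memory block 1: place 18 MB, 46 MB left
memory block 2: place 50 MB, 14 MB left
memory block 1: place 15 MB, 31 MB left
memory block 3: place 45 MB, 19 MB left
memory block 4: place 53 MB, 11 MB left
memory block 5: place 45 MB, 19 MB left
memory block 1: place 24 MB, 7 MB left
memory block 6: place 56 MB, 8 MB left
memory block 7: place 47 MB, 17 MB left
memory block 8: place 35 MB, 29 MB left
8 memory blocks × 64 MB = 512 MB; used 388 MB; unused 124 MB.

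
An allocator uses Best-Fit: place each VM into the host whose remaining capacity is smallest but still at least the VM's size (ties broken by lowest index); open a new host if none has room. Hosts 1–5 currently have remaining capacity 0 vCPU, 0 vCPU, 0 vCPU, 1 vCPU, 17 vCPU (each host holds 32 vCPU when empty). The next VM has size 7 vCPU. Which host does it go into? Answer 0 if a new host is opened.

Hosts with room: host 5 (17 vCPU).
Tightest fit is host 5 with 17 vCPU free.

5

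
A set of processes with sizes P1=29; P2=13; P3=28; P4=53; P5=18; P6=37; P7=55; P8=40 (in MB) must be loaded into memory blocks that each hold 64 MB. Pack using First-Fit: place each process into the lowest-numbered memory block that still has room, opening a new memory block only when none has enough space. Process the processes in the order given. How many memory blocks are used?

P1 (29 MB) → memory block 1 (remaining 35 MB)
P2 (13 MB) → memory block 1 (remaining 22 MB)
P3 (28 MB) → memory block 2 (remaining 36 MB)
P4 (53 MB) → memory block 3 (remaining 11 MB)
P5 (18 MB) → memory block 1 (remaining 4 MB)
P6 (37 MB) → memory block 4 (remaining 27 MB)
P7 (55 MB) → memory block 5 (remaining 9 MB)
P8 (40 MB) → memory block 6 (remaining 24 MB)

6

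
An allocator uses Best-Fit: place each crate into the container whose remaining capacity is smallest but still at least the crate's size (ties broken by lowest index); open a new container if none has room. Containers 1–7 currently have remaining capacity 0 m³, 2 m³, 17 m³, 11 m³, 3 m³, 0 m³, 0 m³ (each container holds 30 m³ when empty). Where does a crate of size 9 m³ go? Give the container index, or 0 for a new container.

Containers with room: container 3 (17 m³), container 4 (11 m³).
Tightest fit is container 4 with 11 m³ free.

4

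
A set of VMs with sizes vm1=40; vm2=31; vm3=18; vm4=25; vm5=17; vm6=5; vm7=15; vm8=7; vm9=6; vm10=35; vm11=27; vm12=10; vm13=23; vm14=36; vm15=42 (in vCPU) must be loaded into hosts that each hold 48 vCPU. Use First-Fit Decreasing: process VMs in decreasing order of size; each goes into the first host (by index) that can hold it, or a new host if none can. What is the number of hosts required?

8 hosts

Sorted descending: 42, 40, 36, 35, 31, 27, 25, 23, 18, 17, 15, 10, 7, 6, 5.
Put 42 vCPU in host 1; 6 vCPU remain.
Put 40 vCPU in host 2; 8 vCPU remain.
Put 36 vCPU in host 3; 12 vCPU remain.
Put 35 vCPU in host 4; 13 vCPU remain.
Put 31 vCPU in host 5; 17 vCPU remain.
Put 27 vCPU in host 6; 21 vCPU remain.
Put 25 vCPU in host 7; 23 vCPU remain.
Put 23 vCPU in host 7; 0 vCPU remain.
Put 18 vCPU in host 6; 3 vCPU remain.
Put 17 vCPU in host 5; 0 vCPU remain.
Put 15 vCPU in host 8; 33 vCPU remain.
Put 10 vCPU in host 3; 2 vCPU remain.
Put 7 vCPU in host 2; 1 vCPU remain.
Put 6 vCPU in host 1; 0 vCPU remain.
Put 5 vCPU in host 4; 8 vCPU remain.
Final hosts: [42,6] [40,7] [36,10] [35,5] [31,17] [27,18] [25,23] [15].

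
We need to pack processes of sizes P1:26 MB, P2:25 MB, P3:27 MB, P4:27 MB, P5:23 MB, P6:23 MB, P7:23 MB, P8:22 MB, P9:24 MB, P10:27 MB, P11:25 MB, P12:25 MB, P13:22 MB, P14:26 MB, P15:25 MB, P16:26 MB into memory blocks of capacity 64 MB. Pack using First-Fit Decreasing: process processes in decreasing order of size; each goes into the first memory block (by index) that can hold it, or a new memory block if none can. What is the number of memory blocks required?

Sorted descending: 27, 27, 27, 26, 26, 26, 25, 25, 25, 25, 24, 23, 23, 23, 22, 22.
Put 27 MB in memory block 1; 37 MB remain.
Put 27 MB in memory block 1; 10 MB remain.
Put 27 MB in memory block 2; 37 MB remain.
Put 26 MB in memory block 2; 11 MB remain.
Put 26 MB in memory block 3; 38 MB remain.
Put 26 MB in memory block 3; 12 MB remain.
Put 25 MB in memory block 4; 39 MB remain.
Put 25 MB in memory block 4; 14 MB remain.
Put 25 MB in memory block 5; 39 MB remain.
Put 25 MB in memory block 5; 14 MB remain.
Put 24 MB in memory block 6; 40 MB remain.
Put 23 MB in memory block 6; 17 MB remain.
Put 23 MB in memory block 7; 41 MB remain.
Put 23 MB in memory block 7; 18 MB remain.
Put 22 MB in memory block 8; 42 MB remain.
Put 22 MB in memory block 8; 20 MB remain.
Final memory blocks: [27,27] [27,26] [26,26] [25,25] [25,25] [24,23] [23,23] [22,22].

8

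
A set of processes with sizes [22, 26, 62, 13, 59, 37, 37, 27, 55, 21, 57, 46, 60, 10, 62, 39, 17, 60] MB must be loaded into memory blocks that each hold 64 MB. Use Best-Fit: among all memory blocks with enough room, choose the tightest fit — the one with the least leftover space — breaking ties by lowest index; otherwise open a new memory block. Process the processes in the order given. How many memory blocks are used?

22 MB → memory block 1 (remaining 42 MB)
26 MB → memory block 1 (remaining 16 MB)
62 MB → memory block 2 (remaining 2 MB)
13 MB → memory block 1 (remaining 3 MB)
59 MB → memory block 3 (remaining 5 MB)
37 MB → memory block 4 (remaining 27 MB)
37 MB → memory block 5 (remaining 27 MB)
27 MB → memory block 4 (remaining 0 MB)
55 MB → memory block 6 (remaining 9 MB)
21 MB → memory block 5 (remaining 6 MB)
57 MB → memory block 7 (remaining 7 MB)
46 MB → memory block 8 (remaining 18 MB)
60 MB → memory block 9 (remaining 4 MB)
10 MB → memory block 8 (remaining 8 MB)
62 MB → memory block 10 (remaining 2 MB)
39 MB → memory block 11 (remaining 25 MB)
17 MB → memory block 11 (remaining 8 MB)
60 MB → memory block 12 (remaining 4 MB)

12 memory blocks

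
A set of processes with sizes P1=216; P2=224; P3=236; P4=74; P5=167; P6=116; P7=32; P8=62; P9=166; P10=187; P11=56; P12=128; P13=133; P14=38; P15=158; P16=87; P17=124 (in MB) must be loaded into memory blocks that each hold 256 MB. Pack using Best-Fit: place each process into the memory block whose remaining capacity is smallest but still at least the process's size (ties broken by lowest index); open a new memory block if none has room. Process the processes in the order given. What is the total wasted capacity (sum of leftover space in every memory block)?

356

memory block 1: place P1 (216 MB), 40 MB left
memory block 2: place P2 (224 MB), 32 MB left
memory block 3: place P3 (236 MB), 20 MB left
memory block 4: place P4 (74 MB), 182 MB left
memory block 4: place P5 (167 MB), 15 MB left
memory block 5: place P6 (116 MB), 140 MB left
memory block 2: place P7 (32 MB), 0 MB left
memory block 5: place P8 (62 MB), 78 MB left
memory block 6: place P9 (166 MB), 90 MB left
memory block 7: place P10 (187 MB), 69 MB left
memory block 7: place P11 (56 MB), 13 MB left
memory block 8: place P12 (128 MB), 128 MB left
memory block 9: place P13 (133 MB), 123 MB left
memory block 1: place P14 (38 MB), 2 MB left
memory block 10: place P15 (158 MB), 98 MB left
memory block 6: place P16 (87 MB), 3 MB left
memory block 8: place P17 (124 MB), 4 MB left
10 memory blocks × 256 MB = 2560 MB; used 2204 MB; unused 356 MB.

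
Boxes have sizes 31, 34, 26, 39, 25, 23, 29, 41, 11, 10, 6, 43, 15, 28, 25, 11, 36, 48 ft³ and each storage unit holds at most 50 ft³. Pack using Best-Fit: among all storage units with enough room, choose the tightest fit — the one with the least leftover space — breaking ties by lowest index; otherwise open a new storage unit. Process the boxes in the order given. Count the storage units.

11

storage unit 1: place 31 ft³, 19 ft³ left
storage unit 2: place 34 ft³, 16 ft³ left
storage unit 3: place 26 ft³, 24 ft³ left
storage unit 4: place 39 ft³, 11 ft³ left
storage unit 5: place 25 ft³, 25 ft³ left
storage unit 3: place 23 ft³, 1 ft³ left
storage unit 6: place 29 ft³, 21 ft³ left
storage unit 7: place 41 ft³, 9 ft³ left
storage unit 4: place 11 ft³, 0 ft³ left
storage unit 2: place 10 ft³, 6 ft³ left
storage unit 2: place 6 ft³, 0 ft³ left
storage unit 8: place 43 ft³, 7 ft³ left
storage unit 1: place 15 ft³, 4 ft³ left
storage unit 9: place 28 ft³, 22 ft³ left
storage unit 5: place 25 ft³, 0 ft³ left
storage unit 6: place 11 ft³, 10 ft³ left
storage unit 10: place 36 ft³, 14 ft³ left
storage unit 11: place 48 ft³, 2 ft³ left
Final storage units: [31,15] [34,10,6] [26,23] [39,11] [25,25] [29,11] [41] [43] [28] [36] [48].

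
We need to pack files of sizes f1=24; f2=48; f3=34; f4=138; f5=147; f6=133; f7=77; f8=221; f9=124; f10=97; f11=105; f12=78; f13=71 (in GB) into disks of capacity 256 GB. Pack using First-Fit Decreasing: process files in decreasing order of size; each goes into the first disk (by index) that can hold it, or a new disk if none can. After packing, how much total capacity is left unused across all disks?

Sorted descending: 221, 147, 138, 133, 124, 105, 97, 78, 77, 71, 48, 34, 24.
disk 1: place 221 GB, 35 GB left
disk 2: place 147 GB, 109 GB left
disk 3: place 138 GB, 118 GB left
disk 4: place 133 GB, 123 GB left
disk 5: place 124 GB, 132 GB left
disk 2: place 105 GB, 4 GB left
disk 3: place 97 GB, 21 GB left
disk 4: place 78 GB, 45 GB left
disk 5: place 77 GB, 55 GB left
disk 6: place 71 GB, 185 GB left
disk 5: place 48 GB, 7 GB left
disk 1: place 34 GB, 1 GB left
disk 4: place 24 GB, 21 GB left
6 disks × 256 GB = 1536 GB; used 1297 GB; unused 239 GB.

239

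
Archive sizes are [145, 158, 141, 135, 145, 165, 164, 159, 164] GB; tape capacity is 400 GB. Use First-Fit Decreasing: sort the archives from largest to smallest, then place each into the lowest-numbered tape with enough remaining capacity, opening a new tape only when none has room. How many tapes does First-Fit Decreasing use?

5

Sorted descending: 165, 164, 164, 159, 158, 145, 145, 141, 135.
165 GB → tape 1 (remaining 235 GB)
164 GB → tape 1 (remaining 71 GB)
164 GB → tape 2 (remaining 236 GB)
159 GB → tape 2 (remaining 77 GB)
158 GB → tape 3 (remaining 242 GB)
145 GB → tape 3 (remaining 97 GB)
145 GB → tape 4 (remaining 255 GB)
141 GB → tape 4 (remaining 114 GB)
135 GB → tape 5 (remaining 265 GB)
Final tapes: [165,164] [164,159] [158,145] [145,141] [135].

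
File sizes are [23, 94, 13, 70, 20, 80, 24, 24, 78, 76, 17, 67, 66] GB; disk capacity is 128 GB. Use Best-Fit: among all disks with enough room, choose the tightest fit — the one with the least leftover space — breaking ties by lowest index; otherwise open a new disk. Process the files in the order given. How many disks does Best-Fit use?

disk 1: place 23 GB, 105 GB left
disk 1: place 94 GB, 11 GB left
disk 2: place 13 GB, 115 GB left
disk 2: place 70 GB, 45 GB left
disk 2: place 20 GB, 25 GB left
disk 3: place 80 GB, 48 GB left
disk 2: place 24 GB, 1 GB left
disk 3: place 24 GB, 24 GB left
disk 4: place 78 GB, 50 GB left
disk 5: place 76 GB, 52 GB left
disk 3: place 17 GB, 7 GB left
disk 6: place 67 GB, 61 GB left
disk 7: place 66 GB, 62 GB left

7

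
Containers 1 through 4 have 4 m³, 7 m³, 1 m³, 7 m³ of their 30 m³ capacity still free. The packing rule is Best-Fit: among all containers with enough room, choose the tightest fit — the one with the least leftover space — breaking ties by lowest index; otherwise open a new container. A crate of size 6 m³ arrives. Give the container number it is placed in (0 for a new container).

2

Containers with room: container 2 (7 m³), container 4 (7 m³).
Tightest fit is container 2 with 7 m³ free.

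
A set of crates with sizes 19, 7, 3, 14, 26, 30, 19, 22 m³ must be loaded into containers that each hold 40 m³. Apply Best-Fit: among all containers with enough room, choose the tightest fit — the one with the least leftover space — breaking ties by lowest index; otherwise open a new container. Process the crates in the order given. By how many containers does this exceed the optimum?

1

Best-Fit: [19,7,3] [14,26] [30] [19] [22] → 5 containers.
Total size 140 m³; any packing needs at least ⌈140/40⌉ = 4 containers.
An optimal packing achieves that bound: [30,7,3] [26,14] [22] [19,19] → 4 containers.
Excess: 5 − 4 = 1.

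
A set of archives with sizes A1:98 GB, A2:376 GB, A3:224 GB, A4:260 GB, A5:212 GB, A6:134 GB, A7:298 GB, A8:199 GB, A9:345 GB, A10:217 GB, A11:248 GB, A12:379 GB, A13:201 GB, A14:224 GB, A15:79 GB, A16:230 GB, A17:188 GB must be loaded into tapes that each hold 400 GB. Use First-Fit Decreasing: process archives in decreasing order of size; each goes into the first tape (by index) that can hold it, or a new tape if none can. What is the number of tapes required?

12

Sorted descending: 379, 376, 345, 298, 260, 248, 230, 224, 224, 217, 212, 201, 199, 188, 134, 98, 79.
379 GB → tape 1 (remaining 21 GB)
376 GB → tape 2 (remaining 24 GB)
345 GB → tape 3 (remaining 55 GB)
298 GB → tape 4 (remaining 102 GB)
260 GB → tape 5 (remaining 140 GB)
248 GB → tape 6 (remaining 152 GB)
230 GB → tape 7 (remaining 170 GB)
224 GB → tape 8 (remaining 176 GB)
224 GB → tape 9 (remaining 176 GB)
217 GB → tape 10 (remaining 183 GB)
212 GB → tape 11 (remaining 188 GB)
201 GB → tape 12 (remaining 199 GB)
199 GB → tape 12 (remaining 0 GB)
188 GB → tape 11 (remaining 0 GB)
134 GB → tape 5 (remaining 6 GB)
98 GB → tape 4 (remaining 4 GB)
79 GB → tape 6 (remaining 73 GB)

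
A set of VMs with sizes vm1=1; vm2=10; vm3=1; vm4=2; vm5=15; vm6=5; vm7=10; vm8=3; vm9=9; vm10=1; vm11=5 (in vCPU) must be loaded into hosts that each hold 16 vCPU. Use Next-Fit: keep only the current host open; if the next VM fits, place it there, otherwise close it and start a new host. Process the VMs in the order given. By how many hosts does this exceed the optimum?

1

Next-Fit: [1,10,1,2] [15] [5,10] [3,9,1] [5] → 5 hosts.
Total size 62 vCPU; any packing needs at least ⌈62/16⌉ = 4 hosts.
An optimal packing achieves that bound: [15,1] [10,5,1] [10,5,1] [9,3,2] → 4 hosts.
Excess: 5 − 4 = 1.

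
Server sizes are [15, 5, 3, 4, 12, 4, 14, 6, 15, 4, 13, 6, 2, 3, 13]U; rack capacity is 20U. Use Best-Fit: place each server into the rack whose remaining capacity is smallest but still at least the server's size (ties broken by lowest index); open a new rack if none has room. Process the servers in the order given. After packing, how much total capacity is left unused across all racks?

21

15U → rack 1 (remaining 5U)
5U → rack 1 (remaining 0U)
3U → rack 2 (remaining 17U)
4U → rack 2 (remaining 13U)
12U → rack 2 (remaining 1U)
4U → rack 3 (remaining 16U)
14U → rack 3 (remaining 2U)
6U → rack 4 (remaining 14U)
15U → rack 5 (remaining 5U)
4U → rack 5 (remaining 1U)
13U → rack 4 (remaining 1U)
6U → rack 6 (remaining 14U)
2U → rack 3 (remaining 0U)
3U → rack 6 (remaining 11U)
13U → rack 7 (remaining 7U)
7 racks × 20U = 140U; used 119U; unused 21U.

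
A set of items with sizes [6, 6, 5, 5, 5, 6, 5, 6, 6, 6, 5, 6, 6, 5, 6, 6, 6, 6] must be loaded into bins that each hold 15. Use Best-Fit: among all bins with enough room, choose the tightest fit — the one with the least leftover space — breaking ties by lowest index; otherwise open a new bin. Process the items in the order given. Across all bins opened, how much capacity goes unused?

33

Put 6 in bin 1; 9 remain.
Put 6 in bin 1; 3 remain.
Put 5 in bin 2; 10 remain.
Put 5 in bin 2; 5 remain.
Put 5 in bin 2; 0 remain.
Put 6 in bin 3; 9 remain.
Put 5 in bin 3; 4 remain.
Put 6 in bin 4; 9 remain.
Put 6 in bin 4; 3 remain.
Put 6 in bin 5; 9 remain.
Put 5 in bin 5; 4 remain.
Put 6 in bin 6; 9 remain.
Put 6 in bin 6; 3 remain.
Put 5 in bin 7; 10 remain.
Put 6 in bin 7; 4 remain.
Put 6 in bin 8; 9 remain.
Put 6 in bin 8; 3 remain.
Put 6 in bin 9; 9 remain.
9 bins × 15 = 135; used 102; unused 33.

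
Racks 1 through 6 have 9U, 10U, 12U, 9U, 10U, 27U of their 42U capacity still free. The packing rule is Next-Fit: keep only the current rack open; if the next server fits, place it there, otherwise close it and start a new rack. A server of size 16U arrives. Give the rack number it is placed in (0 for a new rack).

Next-Fit only looks at rack 6, which has 27U free.
16U fits there.

6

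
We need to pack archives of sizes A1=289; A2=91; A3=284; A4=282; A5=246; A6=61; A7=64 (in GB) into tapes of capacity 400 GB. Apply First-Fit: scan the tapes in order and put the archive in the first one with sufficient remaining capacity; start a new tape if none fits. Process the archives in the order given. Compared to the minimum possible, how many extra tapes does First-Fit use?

0

First-Fit: [289,91] [284,61] [282,64] [246] → 4 tapes.
Total size 1317 GB; any packing needs at least ⌈1317/400⌉ = 4 tapes.
So 4 is already optimal.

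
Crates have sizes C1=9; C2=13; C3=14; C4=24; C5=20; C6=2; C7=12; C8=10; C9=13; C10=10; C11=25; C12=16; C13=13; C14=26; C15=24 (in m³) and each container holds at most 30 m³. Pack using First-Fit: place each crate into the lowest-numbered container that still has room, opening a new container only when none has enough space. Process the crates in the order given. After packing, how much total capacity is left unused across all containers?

C1 (9 m³) → container 1 (remaining 21 m³)
C2 (13 m³) → container 1 (remaining 8 m³)
C3 (14 m³) → container 2 (remaining 16 m³)
C4 (24 m³) → container 3 (remaining 6 m³)
C5 (20 m³) → container 4 (remaining 10 m³)
C6 (2 m³) → container 1 (remaining 6 m³)
C7 (12 m³) → container 2 (remaining 4 m³)
C8 (10 m³) → container 4 (remaining 0 m³)
C9 (13 m³) → container 5 (remaining 17 m³)
C10 (10 m³) → container 5 (remaining 7 m³)
C11 (25 m³) → container 6 (remaining 5 m³)
C12 (16 m³) → container 7 (remaining 14 m³)
C13 (13 m³) → container 7 (remaining 1 m³)
C14 (26 m³) → container 8 (remaining 4 m³)
C15 (24 m³) → container 9 (remaining 6 m³)
9 containers × 30 m³ = 270 m³; used 231 m³; unused 39 m³.

39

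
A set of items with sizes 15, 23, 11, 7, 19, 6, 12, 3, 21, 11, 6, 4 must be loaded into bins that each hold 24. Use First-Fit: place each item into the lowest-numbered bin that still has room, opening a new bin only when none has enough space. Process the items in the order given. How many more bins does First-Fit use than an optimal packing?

1

First-Fit: [15,7] [23] [11,6,3,4] [19] [12,11] [21] [6] → 7 bins.
Total size 138; any packing needs at least ⌈138/24⌉ = 6 bins.
An optimal packing achieves that bound: [23] [21,3] [19,4] [15,7] [12,11] [11,6,6] → 6 bins.
Excess: 7 − 6 = 1.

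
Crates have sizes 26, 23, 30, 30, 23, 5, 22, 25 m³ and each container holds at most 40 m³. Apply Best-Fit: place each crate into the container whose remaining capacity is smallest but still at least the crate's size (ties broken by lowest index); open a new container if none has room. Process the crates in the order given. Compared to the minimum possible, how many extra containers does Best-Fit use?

Best-Fit: [26] [23] [30,5] [30] [23] [22] [25] → 7 containers.
7 crates exceed 20 m³ (half the capacity), and no two of those can share a container, so at least 7 containers are needed.
So 7 is already optimal.

0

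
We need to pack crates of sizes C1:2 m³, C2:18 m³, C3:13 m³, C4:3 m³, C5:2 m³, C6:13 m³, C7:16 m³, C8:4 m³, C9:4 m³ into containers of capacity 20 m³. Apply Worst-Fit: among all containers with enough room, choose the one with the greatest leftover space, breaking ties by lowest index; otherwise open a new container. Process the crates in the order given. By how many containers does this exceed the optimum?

Worst-Fit: [2,18] [13,3,2] [13,4] [16,4] → 4 containers.
Total size 75 m³; any packing needs at least ⌈75/20⌉ = 4 containers.
So 4 is already optimal.

0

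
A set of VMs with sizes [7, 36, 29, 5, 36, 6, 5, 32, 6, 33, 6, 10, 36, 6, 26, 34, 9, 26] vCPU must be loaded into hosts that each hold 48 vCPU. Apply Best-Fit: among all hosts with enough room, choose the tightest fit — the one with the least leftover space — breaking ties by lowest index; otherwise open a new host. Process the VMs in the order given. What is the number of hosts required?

9

7 vCPU → host 1 (remaining 41 vCPU)
36 vCPU → host 1 (remaining 5 vCPU)
29 vCPU → host 2 (remaining 19 vCPU)
5 vCPU → host 1 (remaining 0 vCPU)
36 vCPU → host 3 (remaining 12 vCPU)
6 vCPU → host 3 (remaining 6 vCPU)
5 vCPU → host 3 (remaining 1 vCPU)
32 vCPU → host 4 (remaining 16 vCPU)
6 vCPU → host 4 (remaining 10 vCPU)
33 vCPU → host 5 (remaining 15 vCPU)
6 vCPU → host 4 (remaining 4 vCPU)
10 vCPU → host 5 (remaining 5 vCPU)
36 vCPU → host 6 (remaining 12 vCPU)
6 vCPU → host 6 (remaining 6 vCPU)
26 vCPU → host 7 (remaining 22 vCPU)
34 vCPU → host 8 (remaining 14 vCPU)
9 vCPU → host 8 (remaining 5 vCPU)
26 vCPU → host 9 (remaining 22 vCPU)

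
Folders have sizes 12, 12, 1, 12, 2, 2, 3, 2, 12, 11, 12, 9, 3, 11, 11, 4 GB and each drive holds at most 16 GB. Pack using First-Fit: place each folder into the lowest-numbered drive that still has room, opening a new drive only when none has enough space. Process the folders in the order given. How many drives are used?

9

12 GB → drive 1 (remaining 4 GB)
12 GB → drive 2 (remaining 4 GB)
1 GB → drive 1 (remaining 3 GB)
12 GB → drive 3 (remaining 4 GB)
2 GB → drive 1 (remaining 1 GB)
2 GB → drive 2 (remaining 2 GB)
3 GB → drive 3 (remaining 1 GB)
2 GB → drive 2 (remaining 0 GB)
12 GB → drive 4 (remaining 4 GB)
11 GB → drive 5 (remaining 5 GB)
12 GB → drive 6 (remaining 4 GB)
9 GB → drive 7 (remaining 7 GB)
3 GB → drive 4 (remaining 1 GB)
11 GB → drive 8 (remaining 5 GB)
11 GB → drive 9 (remaining 5 GB)
4 GB → drive 5 (remaining 1 GB)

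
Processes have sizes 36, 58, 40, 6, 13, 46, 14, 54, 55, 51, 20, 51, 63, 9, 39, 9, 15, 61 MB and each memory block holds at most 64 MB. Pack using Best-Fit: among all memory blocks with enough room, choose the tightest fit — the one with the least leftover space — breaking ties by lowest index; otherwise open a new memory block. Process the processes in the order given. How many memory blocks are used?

11 memory blocks

Put 36 MB in memory block 1; 28 MB remain.
Put 58 MB in memory block 2; 6 MB remain.
Put 40 MB in memory block 3; 24 MB remain.
Put 6 MB in memory block 2; 0 MB remain.
Put 13 MB in memory block 3; 11 MB remain.
Put 46 MB in memory block 4; 18 MB remain.
Put 14 MB in memory block 4; 4 MB remain.
Put 54 MB in memory block 5; 10 MB remain.
Put 55 MB in memory block 6; 9 MB remain.
Put 51 MB in memory block 7; 13 MB remain.
Put 20 MB in memory block 1; 8 MB remain.
Put 51 MB in memory block 8; 13 MB remain.
Put 63 MB in memory block 9; 1 MB remain.
Put 9 MB in memory block 6; 0 MB remain.
Put 39 MB in memory block 10; 25 MB remain.
Put 9 MB in memory block 5; 1 MB remain.
Put 15 MB in memory block 10; 10 MB remain.
Put 61 MB in memory block 11; 3 MB remain.
Final memory blocks: [36,20] [58,6] [40,13] [46,14] [54,9] [55,9] [51] [51] [63] [39,15] [61].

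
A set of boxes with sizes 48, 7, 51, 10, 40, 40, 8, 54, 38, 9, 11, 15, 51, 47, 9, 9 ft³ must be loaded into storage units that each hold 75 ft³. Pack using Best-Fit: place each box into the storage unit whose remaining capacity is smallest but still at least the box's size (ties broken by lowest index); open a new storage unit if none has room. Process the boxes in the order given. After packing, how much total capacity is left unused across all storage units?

153

48 ft³ → storage unit 1 (remaining 27 ft³)
7 ft³ → storage unit 1 (remaining 20 ft³)
51 ft³ → storage unit 2 (remaining 24 ft³)
10 ft³ → storage unit 1 (remaining 10 ft³)
40 ft³ → storage unit 3 (remaining 35 ft³)
40 ft³ → storage unit 4 (remaining 35 ft³)
8 ft³ → storage unit 1 (remaining 2 ft³)
54 ft³ → storage unit 5 (remaining 21 ft³)
38 ft³ → storage unit 6 (remaining 37 ft³)
9 ft³ → storage unit 5 (remaining 12 ft³)
11 ft³ → storage unit 5 (remaining 1 ft³)
15 ft³ → storage unit 2 (remaining 9 ft³)
51 ft³ → storage unit 7 (remaining 24 ft³)
47 ft³ → storage unit 8 (remaining 28 ft³)
9 ft³ → storage unit 2 (remaining 0 ft³)
9 ft³ → storage unit 7 (remaining 15 ft³)
8 storage units × 75 ft³ = 600 ft³; used 447 ft³; unused 153 ft³.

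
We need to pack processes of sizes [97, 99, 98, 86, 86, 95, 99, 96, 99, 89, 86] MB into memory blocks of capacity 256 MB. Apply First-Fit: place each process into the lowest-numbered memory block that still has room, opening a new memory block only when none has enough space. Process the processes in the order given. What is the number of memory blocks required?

memory block 1: place 97 MB, 159 MB left
memory block 1: place 99 MB, 60 MB left
memory block 2: place 98 MB, 158 MB left
memory block 2: place 86 MB, 72 MB left
memory block 3: place 86 MB, 170 MB left
memory block 3: place 95 MB, 75 MB left
memory block 4: place 99 MB, 157 MB left
memory block 4: place 96 MB, 61 MB left
memory block 5: place 99 MB, 157 MB left
memory block 5: place 89 MB, 68 MB left
memory block 6: place 86 MB, 170 MB left

6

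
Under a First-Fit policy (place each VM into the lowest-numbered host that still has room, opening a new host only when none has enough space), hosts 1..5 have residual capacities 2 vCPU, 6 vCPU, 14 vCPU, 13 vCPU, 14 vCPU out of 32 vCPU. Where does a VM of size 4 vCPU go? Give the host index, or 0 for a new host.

Hosts with room: host 2 (6 vCPU), host 3 (14 vCPU), host 4 (13 vCPU), host 5 (14 vCPU).
The first with room is host 2.

2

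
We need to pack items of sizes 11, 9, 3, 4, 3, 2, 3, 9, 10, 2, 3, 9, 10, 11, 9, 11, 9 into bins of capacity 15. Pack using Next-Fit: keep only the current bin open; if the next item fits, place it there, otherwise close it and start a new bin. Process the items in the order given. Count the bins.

11

Put 11 in bin 1; 4 remain.
Put 9 in bin 2; 6 remain.
Put 3 in bin 2; 3 remain.
Put 4 in bin 3; 11 remain.
Put 3 in bin 3; 8 remain.
Put 2 in bin 3; 6 remain.
Put 3 in bin 3; 3 remain.
Put 9 in bin 4; 6 remain.
Put 10 in bin 5; 5 remain.
Put 2 in bin 5; 3 remain.
Put 3 in bin 5; 0 remain.
Put 9 in bin 6; 6 remain.
Put 10 in bin 7; 5 remain.
Put 11 in bin 8; 4 remain.
Put 9 in bin 9; 6 remain.
Put 11 in bin 10; 4 remain.
Put 9 in bin 11; 6 remain.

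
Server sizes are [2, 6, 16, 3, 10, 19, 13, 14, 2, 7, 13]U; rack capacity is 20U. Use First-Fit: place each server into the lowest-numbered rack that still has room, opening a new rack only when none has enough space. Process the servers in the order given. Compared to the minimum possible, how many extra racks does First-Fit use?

First-Fit: [2,6,3,2,7] [16] [10] [19] [13] [14] [13] → 7 racks.
Total size 105U; any packing needs at least ⌈105/20⌉ = 6 racks.
An optimal packing achieves that bound: [19] [16,3] [14,6] [13,7] [13,2,2] [10] → 6 racks.
Excess: 7 − 6 = 1.

1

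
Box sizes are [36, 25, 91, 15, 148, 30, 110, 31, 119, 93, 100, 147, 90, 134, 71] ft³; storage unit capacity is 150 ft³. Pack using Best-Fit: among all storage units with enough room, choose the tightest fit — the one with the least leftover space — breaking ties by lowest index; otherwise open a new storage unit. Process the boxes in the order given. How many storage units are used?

Put 36 ft³ in storage unit 1; 114 ft³ remain.
Put 25 ft³ in storage unit 1; 89 ft³ remain.
Put 91 ft³ in storage unit 2; 59 ft³ remain.
Put 15 ft³ in storage unit 2; 44 ft³ remain.
Put 148 ft³ in storage unit 3; 2 ft³ remain.
Put 30 ft³ in storage unit 2; 14 ft³ remain.
Put 110 ft³ in storage unit 4; 40 ft³ remain.
Put 31 ft³ in storage unit 4; 9 ft³ remain.
Put 119 ft³ in storage unit 5; 31 ft³ remain.
Put 93 ft³ in storage unit 6; 57 ft³ remain.
Put 100 ft³ in storage unit 7; 50 ft³ remain.
Put 147 ft³ in storage unit 8; 3 ft³ remain.
Put 90 ft³ in storage unit 9; 60 ft³ remain.
Put 134 ft³ in storage unit 10; 16 ft³ remain.
Put 71 ft³ in storage unit 1; 18 ft³ remain.
Final storage units: [36,25,71] [91,15,30] [148] [110,31] [119] [93] [100] [147] [90] [134].

10 storage units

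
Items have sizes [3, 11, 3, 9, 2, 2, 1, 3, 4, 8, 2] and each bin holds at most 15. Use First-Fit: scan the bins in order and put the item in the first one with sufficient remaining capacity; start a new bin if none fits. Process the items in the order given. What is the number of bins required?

4 bins

bin 1: place 3, 12 left
bin 1: place 11, 1 left
bin 2: place 3, 12 left
bin 2: place 9, 3 left
bin 2: place 2, 1 left
bin 3: place 2, 13 left
bin 1: place 1, 0 left
bin 3: place 3, 10 left
bin 3: place 4, 6 left
bin 4: place 8, 7 left
bin 3: place 2, 4 left
Final bins: [3,11,1] [3,9,2] [2,3,4,2] [8].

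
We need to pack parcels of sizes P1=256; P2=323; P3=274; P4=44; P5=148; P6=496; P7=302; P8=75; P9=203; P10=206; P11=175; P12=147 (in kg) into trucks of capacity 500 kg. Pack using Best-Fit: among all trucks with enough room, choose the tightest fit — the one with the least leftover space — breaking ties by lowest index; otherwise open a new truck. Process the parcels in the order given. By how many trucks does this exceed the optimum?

0

Best-Fit: [256,203] [323,44] [274,148,75] [496] [302,175] [206,147] → 6 trucks.
Total size 2649 kg; any packing needs at least ⌈2649/500⌉ = 6 trucks.
So 6 is already optimal.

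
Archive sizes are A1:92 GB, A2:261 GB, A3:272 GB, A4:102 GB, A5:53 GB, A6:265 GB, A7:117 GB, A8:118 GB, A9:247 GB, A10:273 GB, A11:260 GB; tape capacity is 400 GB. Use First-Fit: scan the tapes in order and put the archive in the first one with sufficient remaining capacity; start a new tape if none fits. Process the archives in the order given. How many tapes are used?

7 tapes

A1 (92 GB) → tape 1 (remaining 308 GB)
A2 (261 GB) → tape 1 (remaining 47 GB)
A3 (272 GB) → tape 2 (remaining 128 GB)
A4 (102 GB) → tape 2 (remaining 26 GB)
A5 (53 GB) → tape 3 (remaining 347 GB)
A6 (265 GB) → tape 3 (remaining 82 GB)
A7 (117 GB) → tape 4 (remaining 283 GB)
A8 (118 GB) → tape 4 (remaining 165 GB)
A9 (247 GB) → tape 5 (remaining 153 GB)
A10 (273 GB) → tape 6 (remaining 127 GB)
A11 (260 GB) → tape 7 (remaining 140 GB)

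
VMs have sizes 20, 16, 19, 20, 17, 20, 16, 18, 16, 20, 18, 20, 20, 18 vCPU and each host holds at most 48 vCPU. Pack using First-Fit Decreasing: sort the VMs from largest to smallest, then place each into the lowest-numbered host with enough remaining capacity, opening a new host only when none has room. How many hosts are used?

Sorted descending: 20, 20, 20, 20, 20, 20, 19, 18, 18, 18, 17, 16, 16, 16.
host 1: place 20 vCPU, 28 vCPU left
host 1: place 20 vCPU, 8 vCPU left
host 2: place 20 vCPU, 28 vCPU left
host 2: place 20 vCPU, 8 vCPU left
host 3: place 20 vCPU, 28 vCPU left
host 3: place 20 vCPU, 8 vCPU left
host 4: place 19 vCPU, 29 vCPU left
host 4: place 18 vCPU, 11 vCPU left
host 5: place 18 vCPU, 30 vCPU left
host 5: place 18 vCPU, 12 vCPU left
host 6: place 17 vCPU, 31 vCPU left
host 6: place 16 vCPU, 15 vCPU left
host 7: place 16 vCPU, 32 vCPU left
host 7: place 16 vCPU, 16 vCPU left
Final hosts: [20,20] [20,20] [20,20] [19,18] [18,18] [17,16] [16,16].

7 hosts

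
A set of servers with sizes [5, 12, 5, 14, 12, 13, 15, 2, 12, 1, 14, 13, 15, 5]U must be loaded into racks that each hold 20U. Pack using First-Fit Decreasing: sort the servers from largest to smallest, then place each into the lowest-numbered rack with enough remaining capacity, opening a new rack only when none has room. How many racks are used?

Sorted descending: 15, 15, 14, 14, 13, 13, 12, 12, 12, 5, 5, 5, 2, 1.
rack 1: place 15U, 5U left
rack 2: place 15U, 5U left
rack 3: place 14U, 6U left
rack 4: place 14U, 6U left
rack 5: place 13U, 7U left
rack 6: place 13U, 7U left
rack 7: place 12U, 8U left
rack 8: place 12U, 8U left
rack 9: place 12U, 8U left
rack 1: place 5U, 0U left
rack 2: place 5U, 0U left
rack 3: place 5U, 1U left
rack 4: place 2U, 4U left
rack 3: place 1U, 0U left
Final racks: [15,5] [15,5] [14,5,1] [14,2] [13] [13] [12] [12] [12].

9 racks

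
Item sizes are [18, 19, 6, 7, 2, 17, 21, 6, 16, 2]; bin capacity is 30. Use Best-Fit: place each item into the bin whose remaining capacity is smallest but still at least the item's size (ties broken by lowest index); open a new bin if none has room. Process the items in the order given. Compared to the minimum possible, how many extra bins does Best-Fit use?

Best-Fit: [18,7,2,2] [19,6] [17] [21,6] [16] → 5 bins.
5 items exceed 15 (half the capacity), and no two of those can share a bin, so at least 5 bins are needed.
So 5 is already optimal.

0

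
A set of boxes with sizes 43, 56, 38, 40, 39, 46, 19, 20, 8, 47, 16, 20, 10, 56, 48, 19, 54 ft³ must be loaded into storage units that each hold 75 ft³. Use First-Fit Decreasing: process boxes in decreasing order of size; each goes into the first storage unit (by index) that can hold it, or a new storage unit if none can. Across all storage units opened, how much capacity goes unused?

171

Sorted descending: 56, 56, 54, 48, 47, 46, 43, 40, 39, 38, 20, 20, 19, 19, 16, 10, 8.
Put 56 ft³ in storage unit 1; 19 ft³ remain.
Put 56 ft³ in storage unit 2; 19 ft³ remain.
Put 54 ft³ in storage unit 3; 21 ft³ remain.
Put 48 ft³ in storage unit 4; 27 ft³ remain.
Put 47 ft³ in storage unit 5; 28 ft³ remain.
Put 46 ft³ in storage unit 6; 29 ft³ remain.
Put 43 ft³ in storage unit 7; 32 ft³ remain.
Put 40 ft³ in storage unit 8; 35 ft³ remain.
Put 39 ft³ in storage unit 9; 36 ft³ remain.
Put 38 ft³ in storage unit 10; 37 ft³ remain.
Put 20 ft³ in storage unit 3; 1 ft³ remain.
Put 20 ft³ in storage unit 4; 7 ft³ remain.
Put 19 ft³ in storage unit 1; 0 ft³ remain.
Put 19 ft³ in storage unit 2; 0 ft³ remain.
Put 16 ft³ in storage unit 5; 12 ft³ remain.
Put 10 ft³ in storage unit 5; 2 ft³ remain.
Put 8 ft³ in storage unit 6; 21 ft³ remain.
10 storage units × 75 ft³ = 750 ft³; used 579 ft³; unused 171 ft³.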